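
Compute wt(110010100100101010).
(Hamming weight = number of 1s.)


Counting 1s in 110010100100101010

8


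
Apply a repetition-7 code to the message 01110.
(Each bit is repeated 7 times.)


Each bit -> 7 copies

00000001111111111111111111110000000


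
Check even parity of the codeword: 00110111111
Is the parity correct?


Number of 1s: 8

Yes, parity is correct (8 ones)


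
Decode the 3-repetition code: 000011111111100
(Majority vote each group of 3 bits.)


Groups: 000, 011, 111, 111, 100
Majority votes: 01110

01110


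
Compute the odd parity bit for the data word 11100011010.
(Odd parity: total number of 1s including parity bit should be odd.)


Number of 1s in data: 6
Parity bit: 1

1


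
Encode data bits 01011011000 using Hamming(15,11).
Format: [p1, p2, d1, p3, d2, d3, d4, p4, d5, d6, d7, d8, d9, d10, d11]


Parity bits: p1=0, p2=0, p3=1, p4=1

000110111011000


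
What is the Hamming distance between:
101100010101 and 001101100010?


XOR: 100001110111
Count of 1s: 7

7


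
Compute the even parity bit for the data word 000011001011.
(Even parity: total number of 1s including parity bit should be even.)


Number of 1s in data: 5
Parity bit: 1

1


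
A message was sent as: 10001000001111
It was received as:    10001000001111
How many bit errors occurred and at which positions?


XOR: 00000000000000

0 errors (received matches sent)


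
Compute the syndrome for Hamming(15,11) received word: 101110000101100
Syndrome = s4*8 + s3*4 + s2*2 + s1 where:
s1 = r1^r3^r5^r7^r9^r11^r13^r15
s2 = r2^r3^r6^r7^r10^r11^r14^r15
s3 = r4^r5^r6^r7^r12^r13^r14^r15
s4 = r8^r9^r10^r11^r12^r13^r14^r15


s1=0, s2=0, s3=0, s4=1

Syndrome = 8 (error at position 8)


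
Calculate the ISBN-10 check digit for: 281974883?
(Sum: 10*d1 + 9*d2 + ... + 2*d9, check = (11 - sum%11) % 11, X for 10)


Weighted sum: 287
287 mod 11 = 1

Check digit: X


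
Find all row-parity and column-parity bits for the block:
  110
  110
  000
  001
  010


Row parities: 00011
Column parities: 011

Row P: 00011, Col P: 011, Corner: 0


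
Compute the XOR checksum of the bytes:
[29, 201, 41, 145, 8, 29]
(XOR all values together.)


XOR chain: 29 ^ 201 ^ 41 ^ 145 ^ 8 ^ 29 = 121

121


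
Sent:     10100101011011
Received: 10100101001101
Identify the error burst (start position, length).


XOR: 00000000010110

Burst at position 9, length 4


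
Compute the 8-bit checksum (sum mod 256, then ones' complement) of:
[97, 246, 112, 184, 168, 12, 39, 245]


Sum = 1103 mod 256 = 79
Complement = 176

176


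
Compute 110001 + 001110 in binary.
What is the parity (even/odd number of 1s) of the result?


110001 = 49
001110 = 14
Sum = 63 = 111111
1s count = 6

even parity (6 ones in 111111)


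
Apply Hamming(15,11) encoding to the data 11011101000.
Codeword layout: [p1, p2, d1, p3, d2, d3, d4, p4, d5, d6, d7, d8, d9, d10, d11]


Parity bits: p1=0, p2=1, p3=1, p4=1

011110111101000


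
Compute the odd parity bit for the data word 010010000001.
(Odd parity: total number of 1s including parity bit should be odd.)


Number of 1s in data: 3
Parity bit: 0

0


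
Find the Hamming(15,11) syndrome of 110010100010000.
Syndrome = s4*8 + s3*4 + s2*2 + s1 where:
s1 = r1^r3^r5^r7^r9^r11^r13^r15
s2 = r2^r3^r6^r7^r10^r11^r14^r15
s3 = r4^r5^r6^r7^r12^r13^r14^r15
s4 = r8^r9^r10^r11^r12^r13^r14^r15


s1=0, s2=1, s3=0, s4=1

Syndrome = 10 (error at position 10)


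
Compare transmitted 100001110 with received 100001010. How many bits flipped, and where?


XOR: 000000100

1 error(s) at position(s): 6


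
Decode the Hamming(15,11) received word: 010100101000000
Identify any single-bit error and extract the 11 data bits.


Syndrome = 8: error at position 8

Data: 00011000000 (corrected bit 8)


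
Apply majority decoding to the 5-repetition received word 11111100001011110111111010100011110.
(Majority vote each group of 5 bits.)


Groups: 11111, 10000, 10111, 10111, 11101, 01000, 11110
Majority votes: 1011101

1011101


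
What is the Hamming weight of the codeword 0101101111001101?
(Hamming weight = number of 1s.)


Counting 1s in 0101101111001101

10


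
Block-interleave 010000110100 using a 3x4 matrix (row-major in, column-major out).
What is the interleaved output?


Matrix:
  0100
  0011
  0100
Read columns: 000101010010

000101010010


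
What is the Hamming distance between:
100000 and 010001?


XOR: 110001
Count of 1s: 3

3


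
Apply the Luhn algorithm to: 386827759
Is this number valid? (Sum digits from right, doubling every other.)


Luhn sum = 47
47 mod 10 = 7

Invalid (Luhn sum mod 10 = 7)


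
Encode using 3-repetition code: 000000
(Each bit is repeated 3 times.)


Each bit -> 3 copies

000000000000000000


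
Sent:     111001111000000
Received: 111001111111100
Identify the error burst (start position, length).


XOR: 000000000111100

Burst at position 9, length 4


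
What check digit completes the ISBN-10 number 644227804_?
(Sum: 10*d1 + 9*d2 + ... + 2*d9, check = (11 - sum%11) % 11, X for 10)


Weighted sum: 229
229 mod 11 = 9

Check digit: 2


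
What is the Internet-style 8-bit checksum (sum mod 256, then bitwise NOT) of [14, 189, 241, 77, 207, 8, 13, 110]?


Sum = 859 mod 256 = 91
Complement = 164

164


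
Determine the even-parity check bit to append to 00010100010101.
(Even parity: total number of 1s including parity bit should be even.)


Number of 1s in data: 5
Parity bit: 1

1


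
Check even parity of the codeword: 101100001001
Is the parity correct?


Number of 1s: 5

No, parity error (5 ones)


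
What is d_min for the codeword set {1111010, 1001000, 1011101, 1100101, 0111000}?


Comparing all pairs, minimum distance: 2
Can detect 1 errors, correct 0 errors

2


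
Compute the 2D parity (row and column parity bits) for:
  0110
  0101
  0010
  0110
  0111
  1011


Row parities: 001011
Column parities: 1011

Row P: 001011, Col P: 1011, Corner: 1


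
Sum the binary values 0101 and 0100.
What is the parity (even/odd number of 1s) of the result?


0101 = 5
0100 = 4
Sum = 9 = 1001
1s count = 2

even parity (2 ones in 1001)


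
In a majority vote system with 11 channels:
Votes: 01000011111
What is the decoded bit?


Ones: 6 out of 11
Threshold: 6

1 (6/11 voted 1)


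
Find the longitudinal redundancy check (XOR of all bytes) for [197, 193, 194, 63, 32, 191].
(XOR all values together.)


XOR chain: 197 ^ 193 ^ 194 ^ 63 ^ 32 ^ 191 = 102

102


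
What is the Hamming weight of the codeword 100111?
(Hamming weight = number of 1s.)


Counting 1s in 100111

4


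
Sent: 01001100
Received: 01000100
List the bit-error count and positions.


XOR: 00001000

1 error(s) at position(s): 4


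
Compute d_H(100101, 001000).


XOR: 101101
Count of 1s: 4

4


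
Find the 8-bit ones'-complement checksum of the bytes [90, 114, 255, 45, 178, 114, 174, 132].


Sum = 1102 mod 256 = 78
Complement = 177

177


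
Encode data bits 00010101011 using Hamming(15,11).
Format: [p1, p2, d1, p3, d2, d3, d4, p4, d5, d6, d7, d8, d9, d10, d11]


Parity bits: p1=0, p2=0, p3=0, p4=0

000000100101011


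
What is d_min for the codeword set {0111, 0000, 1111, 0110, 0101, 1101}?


Comparing all pairs, minimum distance: 1
Can detect 0 errors, correct 0 errors

1


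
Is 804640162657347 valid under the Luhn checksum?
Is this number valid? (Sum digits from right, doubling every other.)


Luhn sum = 56
56 mod 10 = 6

Invalid (Luhn sum mod 10 = 6)


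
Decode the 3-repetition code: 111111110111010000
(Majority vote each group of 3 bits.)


Groups: 111, 111, 110, 111, 010, 000
Majority votes: 111100

111100


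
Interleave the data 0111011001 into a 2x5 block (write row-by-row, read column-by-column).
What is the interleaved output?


Matrix:
  01110
  11001
Read columns: 0111101001

0111101001


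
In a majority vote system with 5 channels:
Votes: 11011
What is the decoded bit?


Ones: 4 out of 5
Threshold: 3

1 (4/5 voted 1)


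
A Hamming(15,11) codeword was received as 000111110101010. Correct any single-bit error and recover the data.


Syndrome = 0: no error detected

Data: 01110101010 (no errors)


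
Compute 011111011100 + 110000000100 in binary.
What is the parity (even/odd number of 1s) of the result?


011111011100 = 2012
110000000100 = 3076
Sum = 5088 = 1001111100000
1s count = 6

even parity (6 ones in 1001111100000)


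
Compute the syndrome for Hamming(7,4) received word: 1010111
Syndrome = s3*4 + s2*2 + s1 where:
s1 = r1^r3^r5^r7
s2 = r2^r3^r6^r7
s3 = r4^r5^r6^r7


s1=0, s2=1, s3=1

Syndrome = 6 (error at position 6)


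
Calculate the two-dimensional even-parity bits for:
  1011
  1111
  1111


Row parities: 100
Column parities: 1011

Row P: 100, Col P: 1011, Corner: 1


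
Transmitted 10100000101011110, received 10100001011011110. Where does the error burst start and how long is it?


XOR: 00000001110000000

Burst at position 7, length 3


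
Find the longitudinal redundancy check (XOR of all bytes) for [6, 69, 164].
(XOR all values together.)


XOR chain: 6 ^ 69 ^ 164 = 231

231


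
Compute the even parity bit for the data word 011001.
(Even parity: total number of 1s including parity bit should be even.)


Number of 1s in data: 3
Parity bit: 1

1


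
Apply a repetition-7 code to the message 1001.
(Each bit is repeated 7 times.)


Each bit -> 7 copies

1111111000000000000001111111


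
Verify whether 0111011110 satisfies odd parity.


Number of 1s: 7

Yes, parity is correct (7 ones)


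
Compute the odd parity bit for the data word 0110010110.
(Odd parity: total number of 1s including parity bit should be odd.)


Number of 1s in data: 5
Parity bit: 0

0


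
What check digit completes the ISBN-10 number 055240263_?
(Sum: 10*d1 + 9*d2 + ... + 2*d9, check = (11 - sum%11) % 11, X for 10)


Weighted sum: 155
155 mod 11 = 1

Check digit: X


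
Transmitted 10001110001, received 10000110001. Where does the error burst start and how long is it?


XOR: 00001000000

Burst at position 4, length 1


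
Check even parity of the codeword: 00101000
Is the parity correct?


Number of 1s: 2

Yes, parity is correct (2 ones)


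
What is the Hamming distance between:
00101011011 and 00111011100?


XOR: 00010000111
Count of 1s: 4

4


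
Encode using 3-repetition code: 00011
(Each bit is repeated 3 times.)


Each bit -> 3 copies

000000000111111


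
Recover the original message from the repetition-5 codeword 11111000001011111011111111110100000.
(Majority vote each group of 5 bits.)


Groups: 11111, 00000, 10111, 11011, 11111, 11101, 00000
Majority votes: 1011110

1011110


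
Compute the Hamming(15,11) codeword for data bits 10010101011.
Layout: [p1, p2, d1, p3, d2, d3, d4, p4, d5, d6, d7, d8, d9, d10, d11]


Parity bits: p1=1, p2=1, p3=0, p4=0

111000100101011


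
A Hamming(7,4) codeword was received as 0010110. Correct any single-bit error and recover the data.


Syndrome = 0: no error detected

Data: 1110 (no errors)


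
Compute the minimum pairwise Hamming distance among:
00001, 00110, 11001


Comparing all pairs, minimum distance: 2
Can detect 1 errors, correct 0 errors

2


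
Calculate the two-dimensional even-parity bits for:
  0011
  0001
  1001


Row parities: 010
Column parities: 1011

Row P: 010, Col P: 1011, Corner: 1


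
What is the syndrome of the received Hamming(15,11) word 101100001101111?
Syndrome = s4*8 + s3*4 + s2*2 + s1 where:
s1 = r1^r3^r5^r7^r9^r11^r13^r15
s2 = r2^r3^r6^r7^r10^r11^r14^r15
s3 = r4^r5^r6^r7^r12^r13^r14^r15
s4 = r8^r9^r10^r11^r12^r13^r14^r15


s1=1, s2=0, s3=1, s4=0

Syndrome = 5 (error at position 5)


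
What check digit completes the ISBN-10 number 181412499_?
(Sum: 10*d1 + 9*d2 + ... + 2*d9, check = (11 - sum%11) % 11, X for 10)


Weighted sum: 195
195 mod 11 = 8

Check digit: 3


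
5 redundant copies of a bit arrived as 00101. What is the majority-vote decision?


Ones: 2 out of 5
Threshold: 3

0 (2/5 voted 1)


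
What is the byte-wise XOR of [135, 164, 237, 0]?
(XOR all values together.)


XOR chain: 135 ^ 164 ^ 237 ^ 0 = 206

206


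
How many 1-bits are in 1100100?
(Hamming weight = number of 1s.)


Counting 1s in 1100100

3


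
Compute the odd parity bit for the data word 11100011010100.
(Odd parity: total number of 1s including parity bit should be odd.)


Number of 1s in data: 7
Parity bit: 0

0


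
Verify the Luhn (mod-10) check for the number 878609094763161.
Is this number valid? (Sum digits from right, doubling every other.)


Luhn sum = 68
68 mod 10 = 8

Invalid (Luhn sum mod 10 = 8)


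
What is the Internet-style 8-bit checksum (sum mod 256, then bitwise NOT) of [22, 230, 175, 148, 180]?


Sum = 755 mod 256 = 243
Complement = 12

12


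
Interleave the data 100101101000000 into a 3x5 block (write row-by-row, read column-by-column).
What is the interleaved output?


Matrix:
  10010
  11010
  00000
Read columns: 110010000110000

110010000110000


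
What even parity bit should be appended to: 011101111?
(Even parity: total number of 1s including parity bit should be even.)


Number of 1s in data: 7
Parity bit: 1

1


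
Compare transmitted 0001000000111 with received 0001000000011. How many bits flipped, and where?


XOR: 0000000000100

1 error(s) at position(s): 10


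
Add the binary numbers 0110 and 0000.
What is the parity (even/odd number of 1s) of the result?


0110 = 6
0000 = 0
Sum = 6 = 110
1s count = 2

even parity (2 ones in 110)


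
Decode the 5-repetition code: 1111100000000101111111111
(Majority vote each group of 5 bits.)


Groups: 11111, 00000, 00010, 11111, 11111
Majority votes: 10011

10011


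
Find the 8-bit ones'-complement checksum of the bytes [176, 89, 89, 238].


Sum = 592 mod 256 = 80
Complement = 175

175


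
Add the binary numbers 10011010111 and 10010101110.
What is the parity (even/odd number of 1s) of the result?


10011010111 = 1239
10010101110 = 1198
Sum = 2437 = 100110000101
1s count = 5

odd parity (5 ones in 100110000101)


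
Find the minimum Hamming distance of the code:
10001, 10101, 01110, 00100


Comparing all pairs, minimum distance: 1
Can detect 0 errors, correct 0 errors

1


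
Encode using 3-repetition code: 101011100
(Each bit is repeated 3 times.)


Each bit -> 3 copies

111000111000111111111000000


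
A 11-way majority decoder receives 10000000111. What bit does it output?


Ones: 4 out of 11
Threshold: 6

0 (4/11 voted 1)


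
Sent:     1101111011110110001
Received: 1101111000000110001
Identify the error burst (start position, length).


XOR: 0000000011110000000

Burst at position 8, length 4


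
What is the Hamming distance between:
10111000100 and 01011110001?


XOR: 11100110101
Count of 1s: 7

7


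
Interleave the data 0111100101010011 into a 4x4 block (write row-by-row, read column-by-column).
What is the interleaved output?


Matrix:
  0111
  1001
  0101
  0011
Read columns: 0100101010011111

0100101010011111


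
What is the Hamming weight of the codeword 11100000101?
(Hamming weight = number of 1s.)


Counting 1s in 11100000101

5


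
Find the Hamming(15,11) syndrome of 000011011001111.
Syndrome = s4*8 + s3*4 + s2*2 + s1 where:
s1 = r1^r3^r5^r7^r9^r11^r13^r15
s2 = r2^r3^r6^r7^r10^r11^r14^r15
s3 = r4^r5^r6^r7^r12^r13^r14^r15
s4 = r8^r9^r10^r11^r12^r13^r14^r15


s1=0, s2=1, s3=0, s4=0

Syndrome = 2 (error at position 2)


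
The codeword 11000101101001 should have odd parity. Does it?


Number of 1s: 7

Yes, parity is correct (7 ones)


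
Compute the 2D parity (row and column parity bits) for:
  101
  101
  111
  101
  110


Row parities: 00100
Column parities: 100

Row P: 00100, Col P: 100, Corner: 1


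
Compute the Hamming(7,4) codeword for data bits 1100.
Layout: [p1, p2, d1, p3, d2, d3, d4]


Parity bits: p1=0, p2=1, p3=1

0111100


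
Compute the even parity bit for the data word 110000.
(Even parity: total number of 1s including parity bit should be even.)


Number of 1s in data: 2
Parity bit: 0

0


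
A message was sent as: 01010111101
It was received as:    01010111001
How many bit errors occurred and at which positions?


XOR: 00000000100

1 error(s) at position(s): 8


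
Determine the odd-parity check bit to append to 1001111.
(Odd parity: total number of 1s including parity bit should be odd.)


Number of 1s in data: 5
Parity bit: 0

0


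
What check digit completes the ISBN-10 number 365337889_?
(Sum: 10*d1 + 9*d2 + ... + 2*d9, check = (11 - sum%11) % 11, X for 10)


Weighted sum: 272
272 mod 11 = 8

Check digit: 3


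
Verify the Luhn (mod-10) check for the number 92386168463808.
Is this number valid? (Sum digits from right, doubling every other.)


Luhn sum = 76
76 mod 10 = 6

Invalid (Luhn sum mod 10 = 6)


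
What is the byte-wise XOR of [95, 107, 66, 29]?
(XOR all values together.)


XOR chain: 95 ^ 107 ^ 66 ^ 29 = 107

107


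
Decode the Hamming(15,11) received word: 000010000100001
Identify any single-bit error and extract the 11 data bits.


Syndrome = 0: no error detected

Data: 01000100001 (no errors)


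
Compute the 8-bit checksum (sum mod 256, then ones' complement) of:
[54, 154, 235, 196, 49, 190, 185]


Sum = 1063 mod 256 = 39
Complement = 216

216


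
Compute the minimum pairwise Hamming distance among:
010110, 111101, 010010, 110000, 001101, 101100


Comparing all pairs, minimum distance: 1
Can detect 0 errors, correct 0 errors

1


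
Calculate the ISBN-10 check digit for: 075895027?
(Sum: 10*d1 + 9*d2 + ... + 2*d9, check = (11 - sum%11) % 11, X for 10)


Weighted sum: 258
258 mod 11 = 5

Check digit: 6


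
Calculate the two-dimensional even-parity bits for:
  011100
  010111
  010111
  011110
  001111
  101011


Row parities: 100000
Column parities: 100110

Row P: 100000, Col P: 100110, Corner: 1


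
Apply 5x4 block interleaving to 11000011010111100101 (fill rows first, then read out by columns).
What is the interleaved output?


Matrix:
  1100
  0011
  0101
  1110
  0101
Read columns: 10010101110101001101

10010101110101001101


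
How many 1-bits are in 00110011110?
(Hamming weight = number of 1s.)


Counting 1s in 00110011110

6


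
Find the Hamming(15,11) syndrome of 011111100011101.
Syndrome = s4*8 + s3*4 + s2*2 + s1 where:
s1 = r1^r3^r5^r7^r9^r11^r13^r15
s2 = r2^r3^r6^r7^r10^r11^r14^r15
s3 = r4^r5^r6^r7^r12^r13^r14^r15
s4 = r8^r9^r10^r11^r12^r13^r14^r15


s1=0, s2=0, s3=1, s4=0

Syndrome = 4 (error at position 4)


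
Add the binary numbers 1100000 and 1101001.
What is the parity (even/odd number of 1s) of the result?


1100000 = 96
1101001 = 105
Sum = 201 = 11001001
1s count = 4

even parity (4 ones in 11001001)


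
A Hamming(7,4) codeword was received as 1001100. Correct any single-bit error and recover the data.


Syndrome = 0: no error detected

Data: 0100 (no errors)


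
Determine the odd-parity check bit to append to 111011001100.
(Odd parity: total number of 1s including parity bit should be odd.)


Number of 1s in data: 7
Parity bit: 0

0


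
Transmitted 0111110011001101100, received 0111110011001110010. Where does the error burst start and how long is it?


XOR: 0000000000000011110

Burst at position 14, length 4


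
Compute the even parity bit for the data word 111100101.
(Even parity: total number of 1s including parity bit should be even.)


Number of 1s in data: 6
Parity bit: 0

0


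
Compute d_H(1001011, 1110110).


XOR: 0111101
Count of 1s: 5

5


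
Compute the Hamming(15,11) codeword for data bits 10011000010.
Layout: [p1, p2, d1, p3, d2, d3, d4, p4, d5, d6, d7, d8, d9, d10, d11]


Parity bits: p1=1, p2=1, p3=0, p4=0

111000101000010


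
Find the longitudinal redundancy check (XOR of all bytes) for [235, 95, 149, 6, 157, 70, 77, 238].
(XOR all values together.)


XOR chain: 235 ^ 95 ^ 149 ^ 6 ^ 157 ^ 70 ^ 77 ^ 238 = 95

95


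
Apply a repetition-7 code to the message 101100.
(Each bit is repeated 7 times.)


Each bit -> 7 copies

111111100000001111111111111100000000000000


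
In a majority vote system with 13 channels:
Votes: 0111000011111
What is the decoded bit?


Ones: 8 out of 13
Threshold: 7

1 (8/13 voted 1)


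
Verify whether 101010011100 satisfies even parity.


Number of 1s: 6

Yes, parity is correct (6 ones)


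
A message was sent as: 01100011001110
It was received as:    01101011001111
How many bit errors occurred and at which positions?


XOR: 00001000000001

2 error(s) at position(s): 4, 13


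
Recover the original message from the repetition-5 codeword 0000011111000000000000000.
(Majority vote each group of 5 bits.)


Groups: 00000, 11111, 00000, 00000, 00000
Majority votes: 01000

01000


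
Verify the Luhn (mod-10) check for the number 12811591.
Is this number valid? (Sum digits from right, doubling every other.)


Luhn sum = 29
29 mod 10 = 9

Invalid (Luhn sum mod 10 = 9)


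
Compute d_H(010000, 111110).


XOR: 101110
Count of 1s: 4

4


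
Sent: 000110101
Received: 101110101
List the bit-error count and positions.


XOR: 101000000

2 error(s) at position(s): 0, 2


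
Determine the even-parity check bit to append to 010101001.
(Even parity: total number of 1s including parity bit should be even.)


Number of 1s in data: 4
Parity bit: 0

0


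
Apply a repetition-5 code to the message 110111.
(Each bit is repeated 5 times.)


Each bit -> 5 copies

111111111100000111111111111111


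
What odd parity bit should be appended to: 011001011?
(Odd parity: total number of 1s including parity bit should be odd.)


Number of 1s in data: 5
Parity bit: 0

0


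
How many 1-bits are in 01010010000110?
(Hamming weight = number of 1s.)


Counting 1s in 01010010000110

5


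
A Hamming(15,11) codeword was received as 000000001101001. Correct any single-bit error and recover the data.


Syndrome = 0: no error detected

Data: 00001101001 (no errors)


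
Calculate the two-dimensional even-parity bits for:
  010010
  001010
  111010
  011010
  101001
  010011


Row parities: 000111
Column parities: 000010

Row P: 000111, Col P: 000010, Corner: 1


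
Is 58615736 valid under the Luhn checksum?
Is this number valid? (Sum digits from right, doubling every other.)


Luhn sum = 33
33 mod 10 = 3

Invalid (Luhn sum mod 10 = 3)


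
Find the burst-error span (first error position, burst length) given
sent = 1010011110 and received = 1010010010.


XOR: 0000001100

Burst at position 6, length 2


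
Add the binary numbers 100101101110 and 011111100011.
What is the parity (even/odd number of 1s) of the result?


100101101110 = 2414
011111100011 = 2019
Sum = 4433 = 1000101010001
1s count = 5

odd parity (5 ones in 1000101010001)


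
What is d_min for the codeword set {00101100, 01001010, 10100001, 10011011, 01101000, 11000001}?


Comparing all pairs, minimum distance: 2
Can detect 1 errors, correct 0 errors

2


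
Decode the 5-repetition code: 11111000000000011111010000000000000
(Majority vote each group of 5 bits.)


Groups: 11111, 00000, 00000, 11111, 01000, 00000, 00000
Majority votes: 1001000

1001000


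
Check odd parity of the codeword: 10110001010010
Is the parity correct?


Number of 1s: 6

No, parity error (6 ones)


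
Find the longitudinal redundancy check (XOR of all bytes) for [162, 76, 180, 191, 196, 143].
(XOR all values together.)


XOR chain: 162 ^ 76 ^ 180 ^ 191 ^ 196 ^ 143 = 174

174


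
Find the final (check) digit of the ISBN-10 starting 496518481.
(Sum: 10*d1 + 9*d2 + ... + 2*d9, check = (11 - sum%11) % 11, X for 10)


Weighted sum: 292
292 mod 11 = 6

Check digit: 5


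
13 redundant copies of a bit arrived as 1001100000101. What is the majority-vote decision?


Ones: 5 out of 13
Threshold: 7

0 (5/13 voted 1)


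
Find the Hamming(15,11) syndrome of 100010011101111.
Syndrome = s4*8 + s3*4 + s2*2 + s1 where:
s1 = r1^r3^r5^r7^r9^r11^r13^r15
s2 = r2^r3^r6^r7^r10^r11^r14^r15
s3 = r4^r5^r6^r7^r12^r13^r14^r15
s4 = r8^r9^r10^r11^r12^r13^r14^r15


s1=1, s2=1, s3=1, s4=1

Syndrome = 15 (error at position 15)


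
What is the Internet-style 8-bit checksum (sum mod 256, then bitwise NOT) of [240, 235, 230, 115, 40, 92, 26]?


Sum = 978 mod 256 = 210
Complement = 45

45


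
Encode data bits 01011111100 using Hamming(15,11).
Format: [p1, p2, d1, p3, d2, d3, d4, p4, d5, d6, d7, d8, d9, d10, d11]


Parity bits: p1=1, p2=1, p3=0, p4=1

110010111111100


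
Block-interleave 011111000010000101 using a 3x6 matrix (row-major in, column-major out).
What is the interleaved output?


Matrix:
  011111
  000010
  000101
Read columns: 000100100101110101

000100100101110101


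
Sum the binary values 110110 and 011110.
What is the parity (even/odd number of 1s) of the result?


110110 = 54
011110 = 30
Sum = 84 = 1010100
1s count = 3

odd parity (3 ones in 1010100)


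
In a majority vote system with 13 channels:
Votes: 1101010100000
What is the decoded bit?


Ones: 5 out of 13
Threshold: 7

0 (5/13 voted 1)


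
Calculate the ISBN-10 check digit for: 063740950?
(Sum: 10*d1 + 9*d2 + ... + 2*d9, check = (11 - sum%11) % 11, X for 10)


Weighted sum: 202
202 mod 11 = 4

Check digit: 7


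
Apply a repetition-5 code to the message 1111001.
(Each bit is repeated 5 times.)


Each bit -> 5 copies

11111111111111111111000000000011111


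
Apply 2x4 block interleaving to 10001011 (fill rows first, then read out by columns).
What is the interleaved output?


Matrix:
  1000
  1011
Read columns: 11000101

11000101


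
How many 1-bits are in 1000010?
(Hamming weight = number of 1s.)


Counting 1s in 1000010

2


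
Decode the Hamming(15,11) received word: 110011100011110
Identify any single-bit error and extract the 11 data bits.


Syndrome = 3: error at position 3

Data: 11110011110 (corrected bit 3)


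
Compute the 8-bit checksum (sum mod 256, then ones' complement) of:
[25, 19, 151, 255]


Sum = 450 mod 256 = 194
Complement = 61

61


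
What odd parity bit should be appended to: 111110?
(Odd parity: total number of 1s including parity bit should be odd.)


Number of 1s in data: 5
Parity bit: 0

0


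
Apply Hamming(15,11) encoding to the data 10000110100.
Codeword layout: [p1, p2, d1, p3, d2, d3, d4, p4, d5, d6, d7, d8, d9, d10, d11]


Parity bits: p1=1, p2=1, p3=1, p4=1

111100010110100


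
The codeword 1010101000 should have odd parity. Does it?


Number of 1s: 4

No, parity error (4 ones)


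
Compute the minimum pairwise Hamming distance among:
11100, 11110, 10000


Comparing all pairs, minimum distance: 1
Can detect 0 errors, correct 0 errors

1


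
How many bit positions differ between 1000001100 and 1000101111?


XOR: 0000100011
Count of 1s: 3

3


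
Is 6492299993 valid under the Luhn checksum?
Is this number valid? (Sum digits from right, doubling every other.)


Luhn sum = 61
61 mod 10 = 1

Invalid (Luhn sum mod 10 = 1)


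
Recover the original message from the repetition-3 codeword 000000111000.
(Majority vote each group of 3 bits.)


Groups: 000, 000, 111, 000
Majority votes: 0010

0010


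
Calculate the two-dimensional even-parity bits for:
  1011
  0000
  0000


Row parities: 100
Column parities: 1011

Row P: 100, Col P: 1011, Corner: 1


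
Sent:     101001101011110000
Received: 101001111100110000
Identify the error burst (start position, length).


XOR: 000000010111000000

Burst at position 7, length 5


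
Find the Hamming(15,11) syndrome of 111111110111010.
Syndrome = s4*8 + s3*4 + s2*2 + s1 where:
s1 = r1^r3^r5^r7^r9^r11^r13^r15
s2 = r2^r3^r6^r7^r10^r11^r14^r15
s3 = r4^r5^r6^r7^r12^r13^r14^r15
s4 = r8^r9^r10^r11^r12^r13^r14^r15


s1=1, s2=1, s3=0, s4=1

Syndrome = 11 (error at position 11)


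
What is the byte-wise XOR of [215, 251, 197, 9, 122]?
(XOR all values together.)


XOR chain: 215 ^ 251 ^ 197 ^ 9 ^ 122 = 154

154


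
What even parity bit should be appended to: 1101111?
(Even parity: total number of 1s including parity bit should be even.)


Number of 1s in data: 6
Parity bit: 0

0


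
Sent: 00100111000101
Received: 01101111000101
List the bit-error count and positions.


XOR: 01001000000000

2 error(s) at position(s): 1, 4


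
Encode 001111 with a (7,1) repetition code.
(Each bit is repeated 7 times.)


Each bit -> 7 copies

000000000000001111111111111111111111111111


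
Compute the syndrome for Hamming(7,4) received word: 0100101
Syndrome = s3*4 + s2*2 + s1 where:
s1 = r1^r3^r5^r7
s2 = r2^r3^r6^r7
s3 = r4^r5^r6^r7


s1=0, s2=0, s3=0

Syndrome = 0 (no error)


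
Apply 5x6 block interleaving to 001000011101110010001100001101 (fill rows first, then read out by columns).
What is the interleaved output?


Matrix:
  001000
  011101
  110010
  001100
  001101
Read columns: 001000110011011010110010001001

001000110011011010110010001001


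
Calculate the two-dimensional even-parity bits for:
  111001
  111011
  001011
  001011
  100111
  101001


Row parities: 011101
Column parities: 001100

Row P: 011101, Col P: 001100, Corner: 0


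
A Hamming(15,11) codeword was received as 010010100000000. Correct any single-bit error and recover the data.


Syndrome = 0: no error detected

Data: 01010000000 (no errors)


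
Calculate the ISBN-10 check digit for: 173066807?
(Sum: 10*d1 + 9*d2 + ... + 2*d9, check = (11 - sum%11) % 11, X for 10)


Weighted sum: 209
209 mod 11 = 0

Check digit: 0


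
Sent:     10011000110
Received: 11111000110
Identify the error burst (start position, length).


XOR: 01100000000

Burst at position 1, length 2


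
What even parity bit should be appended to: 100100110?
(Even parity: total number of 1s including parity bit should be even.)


Number of 1s in data: 4
Parity bit: 0

0


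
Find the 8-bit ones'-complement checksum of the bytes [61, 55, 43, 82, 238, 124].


Sum = 603 mod 256 = 91
Complement = 164

164


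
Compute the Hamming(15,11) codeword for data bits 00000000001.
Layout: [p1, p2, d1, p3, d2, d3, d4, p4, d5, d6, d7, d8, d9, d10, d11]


Parity bits: p1=1, p2=1, p3=1, p4=1

110100010000001


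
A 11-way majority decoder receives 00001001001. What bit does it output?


Ones: 3 out of 11
Threshold: 6

0 (3/11 voted 1)


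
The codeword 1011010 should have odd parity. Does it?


Number of 1s: 4

No, parity error (4 ones)


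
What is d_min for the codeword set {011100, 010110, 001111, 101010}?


Comparing all pairs, minimum distance: 2
Can detect 1 errors, correct 0 errors

2


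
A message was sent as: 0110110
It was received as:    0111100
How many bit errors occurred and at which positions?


XOR: 0001010

2 error(s) at position(s): 3, 5


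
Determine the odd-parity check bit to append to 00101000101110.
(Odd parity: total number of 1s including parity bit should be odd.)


Number of 1s in data: 6
Parity bit: 1

1


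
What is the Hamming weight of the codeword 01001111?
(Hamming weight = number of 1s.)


Counting 1s in 01001111

5


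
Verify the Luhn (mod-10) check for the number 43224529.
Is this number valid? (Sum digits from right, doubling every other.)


Luhn sum = 43
43 mod 10 = 3

Invalid (Luhn sum mod 10 = 3)


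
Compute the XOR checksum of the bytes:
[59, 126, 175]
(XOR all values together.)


XOR chain: 59 ^ 126 ^ 175 = 234

234


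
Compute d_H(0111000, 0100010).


XOR: 0011010
Count of 1s: 3

3


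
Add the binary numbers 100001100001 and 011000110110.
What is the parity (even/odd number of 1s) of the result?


100001100001 = 2145
011000110110 = 1590
Sum = 3735 = 111010010111
1s count = 8

even parity (8 ones in 111010010111)


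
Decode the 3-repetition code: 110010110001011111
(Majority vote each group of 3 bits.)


Groups: 110, 010, 110, 001, 011, 111
Majority votes: 101011

101011


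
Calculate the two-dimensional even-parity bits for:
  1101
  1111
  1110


Row parities: 101
Column parities: 1100

Row P: 101, Col P: 1100, Corner: 0


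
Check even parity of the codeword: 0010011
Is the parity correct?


Number of 1s: 3

No, parity error (3 ones)


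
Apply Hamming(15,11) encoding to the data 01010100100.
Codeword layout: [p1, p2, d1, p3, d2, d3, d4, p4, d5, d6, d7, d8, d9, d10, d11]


Parity bits: p1=1, p2=0, p3=1, p4=0

100110100100100


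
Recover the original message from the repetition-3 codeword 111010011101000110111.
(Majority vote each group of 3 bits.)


Groups: 111, 010, 011, 101, 000, 110, 111
Majority votes: 1011011

1011011


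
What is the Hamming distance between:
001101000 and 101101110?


XOR: 100000110
Count of 1s: 3

3


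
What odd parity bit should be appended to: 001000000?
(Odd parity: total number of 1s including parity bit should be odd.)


Number of 1s in data: 1
Parity bit: 0

0


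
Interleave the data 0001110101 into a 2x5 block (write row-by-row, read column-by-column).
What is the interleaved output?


Matrix:
  00011
  10101
Read columns: 0100011011

0100011011


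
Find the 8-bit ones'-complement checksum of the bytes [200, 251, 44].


Sum = 495 mod 256 = 239
Complement = 16

16


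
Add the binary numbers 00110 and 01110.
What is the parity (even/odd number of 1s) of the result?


00110 = 6
01110 = 14
Sum = 20 = 10100
1s count = 2

even parity (2 ones in 10100)


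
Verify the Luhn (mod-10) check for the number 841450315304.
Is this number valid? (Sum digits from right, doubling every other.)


Luhn sum = 33
33 mod 10 = 3

Invalid (Luhn sum mod 10 = 3)


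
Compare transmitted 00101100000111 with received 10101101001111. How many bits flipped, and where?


XOR: 10000001001000

3 error(s) at position(s): 0, 7, 10


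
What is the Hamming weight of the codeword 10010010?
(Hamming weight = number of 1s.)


Counting 1s in 10010010

3


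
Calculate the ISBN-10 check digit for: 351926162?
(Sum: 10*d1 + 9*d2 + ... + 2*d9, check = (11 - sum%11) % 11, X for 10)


Weighted sum: 214
214 mod 11 = 5

Check digit: 6


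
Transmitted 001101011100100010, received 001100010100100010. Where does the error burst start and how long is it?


XOR: 000001001000000000

Burst at position 5, length 4


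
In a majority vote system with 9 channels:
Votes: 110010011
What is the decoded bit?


Ones: 5 out of 9
Threshold: 5

1 (5/9 voted 1)


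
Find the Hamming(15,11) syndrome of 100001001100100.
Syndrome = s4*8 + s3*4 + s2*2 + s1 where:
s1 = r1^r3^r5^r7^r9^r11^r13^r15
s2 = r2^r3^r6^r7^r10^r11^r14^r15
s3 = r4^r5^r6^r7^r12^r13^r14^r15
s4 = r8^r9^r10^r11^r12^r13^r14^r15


s1=1, s2=0, s3=0, s4=1

Syndrome = 9 (error at position 9)


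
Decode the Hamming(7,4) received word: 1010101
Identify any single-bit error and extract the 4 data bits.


Syndrome = 0: no error detected

Data: 1101 (no errors)


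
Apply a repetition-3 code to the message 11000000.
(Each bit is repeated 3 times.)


Each bit -> 3 copies

111111000000000000000000


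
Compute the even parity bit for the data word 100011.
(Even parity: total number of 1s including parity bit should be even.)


Number of 1s in data: 3
Parity bit: 1

1


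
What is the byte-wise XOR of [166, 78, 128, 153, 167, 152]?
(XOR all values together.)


XOR chain: 166 ^ 78 ^ 128 ^ 153 ^ 167 ^ 152 = 206

206


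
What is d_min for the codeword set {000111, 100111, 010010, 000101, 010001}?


Comparing all pairs, minimum distance: 1
Can detect 0 errors, correct 0 errors

1


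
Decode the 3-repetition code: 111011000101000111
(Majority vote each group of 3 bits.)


Groups: 111, 011, 000, 101, 000, 111
Majority votes: 110101

110101


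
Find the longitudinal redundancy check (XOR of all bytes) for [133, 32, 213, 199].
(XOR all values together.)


XOR chain: 133 ^ 32 ^ 213 ^ 199 = 183

183


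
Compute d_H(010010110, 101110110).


XOR: 111100000
Count of 1s: 4

4


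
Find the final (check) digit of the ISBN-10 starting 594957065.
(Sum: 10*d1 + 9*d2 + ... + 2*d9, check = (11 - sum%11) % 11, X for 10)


Weighted sum: 319
319 mod 11 = 0

Check digit: 0


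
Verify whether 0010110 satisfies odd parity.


Number of 1s: 3

Yes, parity is correct (3 ones)


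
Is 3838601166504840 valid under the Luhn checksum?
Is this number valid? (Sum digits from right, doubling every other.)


Luhn sum = 68
68 mod 10 = 8

Invalid (Luhn sum mod 10 = 8)


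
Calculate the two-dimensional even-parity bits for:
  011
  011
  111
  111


Row parities: 0011
Column parities: 000

Row P: 0011, Col P: 000, Corner: 0


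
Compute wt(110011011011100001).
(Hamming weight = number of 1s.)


Counting 1s in 110011011011100001

10


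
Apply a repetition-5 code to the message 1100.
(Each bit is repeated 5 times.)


Each bit -> 5 copies

11111111110000000000


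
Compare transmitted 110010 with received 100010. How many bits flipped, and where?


XOR: 010000

1 error(s) at position(s): 1


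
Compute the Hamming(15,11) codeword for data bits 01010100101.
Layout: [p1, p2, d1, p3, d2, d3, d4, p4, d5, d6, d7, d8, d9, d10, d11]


Parity bits: p1=0, p2=1, p3=0, p4=1

010010110100101


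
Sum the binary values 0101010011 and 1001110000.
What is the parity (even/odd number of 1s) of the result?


0101010011 = 339
1001110000 = 624
Sum = 963 = 1111000011
1s count = 6

even parity (6 ones in 1111000011)


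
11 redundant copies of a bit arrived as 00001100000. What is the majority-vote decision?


Ones: 2 out of 11
Threshold: 6

0 (2/11 voted 1)


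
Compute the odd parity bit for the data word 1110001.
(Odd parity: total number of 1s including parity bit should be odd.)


Number of 1s in data: 4
Parity bit: 1

1


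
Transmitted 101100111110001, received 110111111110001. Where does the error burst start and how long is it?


XOR: 011011000000000

Burst at position 1, length 5


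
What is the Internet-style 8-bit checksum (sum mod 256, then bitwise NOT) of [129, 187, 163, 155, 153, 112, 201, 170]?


Sum = 1270 mod 256 = 246
Complement = 9

9


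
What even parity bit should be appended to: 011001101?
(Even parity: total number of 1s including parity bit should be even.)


Number of 1s in data: 5
Parity bit: 1

1


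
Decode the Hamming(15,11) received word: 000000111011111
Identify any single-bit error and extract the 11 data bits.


Syndrome = 13: error at position 13

Data: 00011011011 (corrected bit 13)


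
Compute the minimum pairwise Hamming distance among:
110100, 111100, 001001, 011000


Comparing all pairs, minimum distance: 1
Can detect 0 errors, correct 0 errors

1


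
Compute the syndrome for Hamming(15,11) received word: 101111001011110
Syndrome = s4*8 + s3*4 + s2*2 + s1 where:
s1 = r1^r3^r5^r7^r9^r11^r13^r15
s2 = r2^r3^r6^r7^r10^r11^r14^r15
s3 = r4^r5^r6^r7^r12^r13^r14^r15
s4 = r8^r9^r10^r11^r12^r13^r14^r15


s1=0, s2=0, s3=0, s4=1

Syndrome = 8 (error at position 8)


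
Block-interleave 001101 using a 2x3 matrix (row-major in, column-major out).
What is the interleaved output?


Matrix:
  001
  101
Read columns: 010011

010011


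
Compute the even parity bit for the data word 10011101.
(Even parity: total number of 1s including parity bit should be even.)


Number of 1s in data: 5
Parity bit: 1

1
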